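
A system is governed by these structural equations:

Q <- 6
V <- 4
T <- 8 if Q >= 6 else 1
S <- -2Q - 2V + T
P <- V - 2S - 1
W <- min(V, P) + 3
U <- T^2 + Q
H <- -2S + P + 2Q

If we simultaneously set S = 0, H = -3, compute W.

6

The joint intervention fixes S = 0, H = -3, removing each variable's own equation.
P = V - 2S - 1  [with V=4, S=0]  = 3
W = min(V, P) + 3  [with V=4, P=3]  = 6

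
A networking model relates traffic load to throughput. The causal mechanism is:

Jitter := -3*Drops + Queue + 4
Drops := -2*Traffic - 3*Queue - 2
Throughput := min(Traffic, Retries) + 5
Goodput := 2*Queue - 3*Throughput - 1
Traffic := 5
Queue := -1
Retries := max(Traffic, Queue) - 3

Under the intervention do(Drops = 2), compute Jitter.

do(Drops=2) replaces the equation Drops := -2*Traffic - 3*Queue - 2 with the constant Drops = 2.
Jitter = -3*Drops + Queue + 4  [with Drops=2, Queue=-1]  = -3

-3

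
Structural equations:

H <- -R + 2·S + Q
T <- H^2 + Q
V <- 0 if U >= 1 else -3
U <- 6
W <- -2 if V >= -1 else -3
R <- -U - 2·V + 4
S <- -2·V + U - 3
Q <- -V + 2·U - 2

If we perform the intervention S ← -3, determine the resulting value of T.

Under do(S=-3), the mechanism S <- -2·V + U - 3 is discarded; S is fixed at -3.
V = 0 if U >= 1 else -3  [with U=6]  = 0
R = -U - 2·V + 4  [with U=6, V=0]  = -2
Q = -V + 2·U - 2  [with V=0, U=6]  = 10
H = -R + 2·S + Q  [with R=-2, S=-3, Q=10]  = 6
T = H^2 + Q  [with H=6, Q=10]  = 46

46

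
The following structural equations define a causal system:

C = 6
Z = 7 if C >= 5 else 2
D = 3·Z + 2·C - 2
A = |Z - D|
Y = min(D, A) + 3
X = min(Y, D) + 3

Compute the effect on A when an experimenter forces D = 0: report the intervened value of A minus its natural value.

-17

The intervention breaks the incoming arrows to D: D = 3·Z + 2·C - 2 no longer applies, and D = 0.
Z = 7 if C >= 5 else 2  [with C=6]  = 7
A = |Z - D|  [with Z=7, D=0]  = 7
Without intervention: Z = 7 if C >= 5 else 2  [with C=6]  = 7; D = 3·Z + 2·C - 2  [with Z=7, C=6]  = 31; A = |Z - D|  [with Z=7, D=31]  = 24.
Change = 7 − 24 = -17.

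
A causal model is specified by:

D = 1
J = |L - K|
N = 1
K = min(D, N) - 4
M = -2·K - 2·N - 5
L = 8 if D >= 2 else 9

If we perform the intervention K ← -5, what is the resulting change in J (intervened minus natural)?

2

do(K=-5) replaces the equation K = min(D, N) - 4 with the constant K = -5.
L = 8 if D >= 2 else 9  [with D=1]  = 9
J = |L - K|  [with L=9, K=-5]  = 14
Without intervention: K = min(D, N) - 4  [with D=1, N=1]  = -3; L = 8 if D >= 2 else 9  [with D=1]  = 9; J = |L - K|  [with L=9, K=-3]  = 12.
Change = 14 − 12 = 2.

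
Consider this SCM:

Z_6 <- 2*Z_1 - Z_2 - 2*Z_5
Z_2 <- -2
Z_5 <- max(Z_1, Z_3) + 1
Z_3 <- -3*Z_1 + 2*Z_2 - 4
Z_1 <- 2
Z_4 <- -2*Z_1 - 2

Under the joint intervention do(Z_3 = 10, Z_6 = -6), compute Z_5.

The joint intervention fixes Z_3 = 10, Z_6 = -6, removing each variable's own equation.
Z_5 = max(Z_1, Z_3) + 1  [with Z_1=2, Z_3=10]  = 11

11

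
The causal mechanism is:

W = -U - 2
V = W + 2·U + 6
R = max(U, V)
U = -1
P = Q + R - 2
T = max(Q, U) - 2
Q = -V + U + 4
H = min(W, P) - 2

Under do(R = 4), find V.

Under do(R=4), the mechanism R = max(U, V) is discarded; R is fixed at 4.
Since V is not a descendant of the intervened variable, it is unaffected.
W = -U - 2  [with U=-1]  = -1
V = W + 2·U + 6  [with W=-1, U=-1]  = 3

3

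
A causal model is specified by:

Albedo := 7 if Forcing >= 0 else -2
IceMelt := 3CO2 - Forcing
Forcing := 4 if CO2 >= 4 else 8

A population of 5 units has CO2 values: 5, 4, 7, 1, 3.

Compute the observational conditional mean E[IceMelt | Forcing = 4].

Conditioning on Forcing=4 selects the 3 unit(s) with CO2 ∈ {5, 4, 7}. Their IceMelt values: 11, 8, 17. Mean = 12.

12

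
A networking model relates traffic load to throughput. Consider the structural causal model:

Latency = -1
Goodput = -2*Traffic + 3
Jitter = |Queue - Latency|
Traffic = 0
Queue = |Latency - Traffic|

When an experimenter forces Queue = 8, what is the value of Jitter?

9

The intervention breaks the incoming arrows to Queue: Queue = |Latency - Traffic| no longer applies, and Queue = 8.
Jitter = |Queue - Latency|  [with Queue=8, Latency=-1]  = 9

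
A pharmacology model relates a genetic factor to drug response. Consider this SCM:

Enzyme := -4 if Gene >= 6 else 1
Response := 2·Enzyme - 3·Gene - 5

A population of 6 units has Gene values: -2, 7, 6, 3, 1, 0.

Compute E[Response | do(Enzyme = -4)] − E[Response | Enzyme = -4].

12

Every unit gets Enzyme=-4 under the intervention. Response values become -7, -34, -31, -22, -16, -13; E[Response|do(Enzyme=-4)] = -20.5.
Observing Enzyme=-4 restricts to units where Enzyme's equation naturally yields -4: Gene ∈ {7, 6}. In that subpopulation Response = -34, -31, mean -32.5.
Difference = -20.5 − (-32.5) = 12.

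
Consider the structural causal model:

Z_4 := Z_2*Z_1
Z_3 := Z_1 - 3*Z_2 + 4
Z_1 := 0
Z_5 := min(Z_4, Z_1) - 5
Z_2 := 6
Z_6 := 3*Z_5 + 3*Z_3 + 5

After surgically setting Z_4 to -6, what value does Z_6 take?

-70

Under do(Z_4=-6), the mechanism Z_4 := Z_2*Z_1 is discarded; Z_4 is fixed at -6.
Z_3 = Z_1 - 3*Z_2 + 4  [with Z_1=0, Z_2=6]  = -14
Z_5 = min(Z_4, Z_1) - 5  [with Z_4=-6, Z_1=0]  = -11
Z_6 = 3*Z_5 + 3*Z_3 + 5  [with Z_5=-11, Z_3=-14]  = -70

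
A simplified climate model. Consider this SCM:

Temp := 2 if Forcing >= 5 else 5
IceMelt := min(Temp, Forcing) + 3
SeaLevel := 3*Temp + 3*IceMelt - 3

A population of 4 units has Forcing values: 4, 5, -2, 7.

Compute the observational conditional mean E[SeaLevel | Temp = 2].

Observing Temp=2 restricts to units where Temp's equation naturally yields 2: Forcing ∈ {5, 7}. In that subpopulation SeaLevel = 18, 18, mean 18.

18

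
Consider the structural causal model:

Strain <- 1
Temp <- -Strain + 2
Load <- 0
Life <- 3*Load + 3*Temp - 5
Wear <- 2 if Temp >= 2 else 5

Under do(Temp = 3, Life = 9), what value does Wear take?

The joint intervention fixes Temp = 3, Life = 9, removing each variable's own equation.
Wear = 2 if Temp >= 2 else 5  [with Temp=3]  = 2

2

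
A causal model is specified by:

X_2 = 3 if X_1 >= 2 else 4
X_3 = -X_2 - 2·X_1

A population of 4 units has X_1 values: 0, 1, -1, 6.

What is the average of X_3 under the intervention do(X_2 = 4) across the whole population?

-7

The intervention sets X_2=4 in all 4 units regardless of X_1. Recomputing X_3 per unit gives -4, -6, -2, -16; average -7.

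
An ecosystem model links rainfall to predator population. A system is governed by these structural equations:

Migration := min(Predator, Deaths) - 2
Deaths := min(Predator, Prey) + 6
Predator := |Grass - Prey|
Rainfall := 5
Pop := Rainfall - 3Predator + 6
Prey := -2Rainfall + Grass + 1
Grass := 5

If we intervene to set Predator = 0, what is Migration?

-2

Under do(Predator=0), the mechanism Predator := |Grass - Prey| is discarded; Predator is fixed at 0.
Prey = -2Rainfall + Grass + 1  [with Rainfall=5, Grass=5]  = -4
Deaths = min(Predator, Prey) + 6  [with Predator=0, Prey=-4]  = 2
Migration = min(Predator, Deaths) - 2  [with Predator=0, Deaths=2]  = -2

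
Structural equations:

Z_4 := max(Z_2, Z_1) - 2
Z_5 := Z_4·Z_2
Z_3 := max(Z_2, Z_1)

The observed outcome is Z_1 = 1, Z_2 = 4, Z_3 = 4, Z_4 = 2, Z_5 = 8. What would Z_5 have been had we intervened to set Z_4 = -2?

Intervening sets Z_4 = -2 and removes its equation (Z_4 := max(Z_2, Z_1) - 2).
Z_5 = Z_4·Z_2  [with Z_4=-2, Z_2=4]  = -8

-8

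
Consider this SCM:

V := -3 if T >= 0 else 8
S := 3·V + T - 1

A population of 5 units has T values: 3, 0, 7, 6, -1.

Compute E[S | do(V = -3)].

-7

Under do(V=-3), V's equation is replaced by V=-3 for every unit. Per-unit S: -7, -10, -3, -4, -11. Mean = -7.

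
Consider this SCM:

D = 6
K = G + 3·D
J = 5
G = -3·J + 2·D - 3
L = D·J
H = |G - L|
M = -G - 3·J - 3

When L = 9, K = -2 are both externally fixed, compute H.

15

Setting L = 9, K = -2 by intervention discards those variables' equations.
G = -3·J + 2·D - 3  [with J=5, D=6]  = -6
H = |G - L|  [with G=-6, L=9]  = 15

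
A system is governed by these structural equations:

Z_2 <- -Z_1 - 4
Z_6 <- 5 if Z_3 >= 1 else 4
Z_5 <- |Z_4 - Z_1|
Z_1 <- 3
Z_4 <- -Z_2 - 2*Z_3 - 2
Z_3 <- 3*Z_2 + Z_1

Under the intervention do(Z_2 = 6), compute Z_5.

53

do(Z_2=6) replaces the equation Z_2 <- -Z_1 - 4 with the constant Z_2 = 6.
Z_3 = 3*Z_2 + Z_1  [with Z_2=6, Z_1=3]  = 21
Z_4 = -Z_2 - 2*Z_3 - 2  [with Z_2=6, Z_3=21]  = -50
Z_5 = |Z_4 - Z_1|  [with Z_4=-50, Z_1=3]  = 53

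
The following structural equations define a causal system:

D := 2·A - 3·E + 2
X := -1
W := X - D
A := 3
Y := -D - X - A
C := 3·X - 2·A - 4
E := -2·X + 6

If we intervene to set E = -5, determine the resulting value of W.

-24

The intervention breaks the incoming arrows to E: E := -2·X + 6 no longer applies, and E = -5.
D = 2·A - 3·E + 2  [with A=3, E=-5]  = 23
W = X - D  [with X=-1, D=23]  = -24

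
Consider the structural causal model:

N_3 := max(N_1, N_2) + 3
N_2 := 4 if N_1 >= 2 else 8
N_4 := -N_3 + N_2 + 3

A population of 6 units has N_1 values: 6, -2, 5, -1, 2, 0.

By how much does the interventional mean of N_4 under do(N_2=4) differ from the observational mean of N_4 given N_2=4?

Under do(N_2=4), N_2's equation is replaced by N_2=4 for every unit. Per-unit N_4: -2, 0, -1, 0, 0, 0. Mean = -0.5.
Conditioning on N_2=4 selects the 3 unit(s) with N_1 ∈ {6, 5, 2}. Their N_4 values: -2, -1, 0. Mean = -1.
Difference = -0.5 − (-1) = 0.5.

0.5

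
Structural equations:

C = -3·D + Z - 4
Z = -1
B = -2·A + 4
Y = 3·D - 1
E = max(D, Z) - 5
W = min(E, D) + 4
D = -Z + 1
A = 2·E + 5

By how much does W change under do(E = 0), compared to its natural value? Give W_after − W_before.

do(E=0) replaces the equation E = max(D, Z) - 5 with the constant E = 0.
D = -Z + 1  [with Z=-1]  = 2
W = min(E, D) + 4  [with E=0, D=2]  = 4
Without intervention: D = -Z + 1  [with Z=-1]  = 2; E = max(D, Z) - 5  [with D=2, Z=-1]  = -3; W = min(E, D) + 4  [with E=-3, D=2]  = 1.
Change = 4 − 1 = 3.

3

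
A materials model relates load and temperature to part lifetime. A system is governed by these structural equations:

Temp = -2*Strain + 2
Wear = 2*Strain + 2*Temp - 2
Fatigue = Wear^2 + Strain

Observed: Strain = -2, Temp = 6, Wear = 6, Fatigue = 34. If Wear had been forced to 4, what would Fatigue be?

14

The intervention breaks the incoming arrows to Wear: Wear = 2*Strain + 2*Temp - 2 no longer applies, and Wear = 4.
Fatigue = Wear^2 + Strain  [with Wear=4, Strain=-2]  = 14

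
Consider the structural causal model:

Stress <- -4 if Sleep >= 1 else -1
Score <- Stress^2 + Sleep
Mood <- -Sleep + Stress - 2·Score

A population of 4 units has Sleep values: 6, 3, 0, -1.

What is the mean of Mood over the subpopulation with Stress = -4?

Observing Stress=-4 restricts to units where Stress's equation naturally yields -4: Sleep ∈ {6, 3}. In that subpopulation Mood = -54, -45, mean -49.5.

-49.5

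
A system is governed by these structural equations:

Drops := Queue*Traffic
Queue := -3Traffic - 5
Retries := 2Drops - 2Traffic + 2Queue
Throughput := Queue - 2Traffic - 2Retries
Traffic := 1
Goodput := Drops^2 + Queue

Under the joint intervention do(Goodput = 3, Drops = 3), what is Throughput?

14

Under do(Goodput = 3, Drops = 3), each intervened variable's structural equation is replaced by its fixed value.
Queue = -3Traffic - 5  [with Traffic=1]  = -8
Retries = 2Drops - 2Traffic + 2Queue  [with Drops=3, Traffic=1, Queue=-8]  = -12
Throughput = Queue - 2Traffic - 2Retries  [with Queue=-8, Traffic=1, Retries=-12]  = 14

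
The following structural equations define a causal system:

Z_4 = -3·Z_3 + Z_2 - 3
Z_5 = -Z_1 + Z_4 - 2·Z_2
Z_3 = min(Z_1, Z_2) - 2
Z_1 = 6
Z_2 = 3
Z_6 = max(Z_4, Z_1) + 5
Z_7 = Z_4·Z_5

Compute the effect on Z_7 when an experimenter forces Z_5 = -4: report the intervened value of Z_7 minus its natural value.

Under do(Z_5=-4), the mechanism Z_5 = -Z_1 + Z_4 - 2·Z_2 is discarded; Z_5 is fixed at -4.
Z_3 = min(Z_1, Z_2) - 2  [with Z_1=6, Z_2=3]  = 1
Z_4 = -3·Z_3 + Z_2 - 3  [with Z_3=1, Z_2=3]  = -3
Z_7 = Z_4·Z_5  [with Z_4=-3, Z_5=-4]  = 12
Without intervention: Z_3 = min(Z_1, Z_2) - 2  [with Z_1=6, Z_2=3]  = 1; Z_4 = -3·Z_3 + Z_2 - 3  [with Z_3=1, Z_2=3]  = -3; Z_5 = -Z_1 + Z_4 - 2·Z_2  [with Z_1=6, Z_4=-3, Z_2=3]  = -15; Z_7 = Z_4·Z_5  [with Z_4=-3, Z_5=-15]  = 45.
Change = 12 − 45 = -33.

-33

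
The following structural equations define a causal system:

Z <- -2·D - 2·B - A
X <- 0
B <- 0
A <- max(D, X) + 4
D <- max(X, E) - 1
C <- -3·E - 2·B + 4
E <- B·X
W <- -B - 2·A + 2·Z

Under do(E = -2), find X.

0

Under do(E=-2), the mechanism E <- B·X is discarded; E is fixed at -2.
X is not downstream of the intervention, so its value is determined by the original equations.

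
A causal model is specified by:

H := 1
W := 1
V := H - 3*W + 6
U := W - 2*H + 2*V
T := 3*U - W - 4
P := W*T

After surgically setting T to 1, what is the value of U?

The intervention breaks the incoming arrows to T: T := 3*U - W - 4 no longer applies, and T = 1.
Since U is not a descendant of the intervened variable, it is unaffected.
V = H - 3*W + 6  [with H=1, W=1]  = 4
U = W - 2*H + 2*V  [with W=1, H=1, V=4]  = 7

7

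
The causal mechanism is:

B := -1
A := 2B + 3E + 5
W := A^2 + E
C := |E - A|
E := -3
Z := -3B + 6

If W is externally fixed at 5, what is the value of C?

3

The intervention breaks the incoming arrows to W: W := A^2 + E no longer applies, and W = 5.
Since C is not a descendant of the intervened variable, it is unaffected.
A = 2B + 3E + 5  [with B=-1, E=-3]  = -6
C = |E - A|  [with E=-3, A=-6]  = 3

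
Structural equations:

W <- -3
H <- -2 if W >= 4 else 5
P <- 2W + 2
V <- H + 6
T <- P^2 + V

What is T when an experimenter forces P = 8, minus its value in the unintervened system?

48

do(P=8) replaces the equation P <- 2W + 2 with the constant P = 8.
H = -2 if W >= 4 else 5  [with W=-3]  = 5
V = H + 6  [with H=5]  = 11
T = P^2 + V  [with P=8, V=11]  = 75
Without intervention: H = -2 if W >= 4 else 5  [with W=-3]  = 5; P = 2W + 2  [with W=-3]  = -4; V = H + 6  [with H=5]  = 11; T = P^2 + V  [with P=-4, V=11]  = 27.
Change = 75 − 27 = 48.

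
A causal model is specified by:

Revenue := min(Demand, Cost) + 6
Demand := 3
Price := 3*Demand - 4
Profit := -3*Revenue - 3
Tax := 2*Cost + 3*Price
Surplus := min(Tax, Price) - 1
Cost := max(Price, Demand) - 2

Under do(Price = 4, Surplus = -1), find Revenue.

Under do(Price = 4, Surplus = -1), each intervened variable's structural equation is replaced by its fixed value.
Cost = max(Price, Demand) - 2  [with Price=4, Demand=3]  = 2
Revenue = min(Demand, Cost) + 6  [with Demand=3, Cost=2]  = 8

8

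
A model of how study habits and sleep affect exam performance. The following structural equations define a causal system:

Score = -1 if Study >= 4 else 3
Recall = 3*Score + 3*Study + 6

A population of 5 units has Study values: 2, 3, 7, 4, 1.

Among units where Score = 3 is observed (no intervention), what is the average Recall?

21

E[Recall|Score=3] averages over only the 3 units with Score=3 (Study = 2, 3, 1): Recall = 21, 24, 18, mean 21.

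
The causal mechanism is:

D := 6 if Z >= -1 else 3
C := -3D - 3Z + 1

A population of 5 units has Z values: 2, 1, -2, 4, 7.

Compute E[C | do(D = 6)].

-24.2

do(D=6) breaks D's dependence on Z. With D=6 fixed, C across the units is -23, -20, -11, -29, -38, mean -24.2.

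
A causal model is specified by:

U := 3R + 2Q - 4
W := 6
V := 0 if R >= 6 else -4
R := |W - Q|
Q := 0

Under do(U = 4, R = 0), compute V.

The joint intervention fixes U = 4, R = 0, removing each variable's own equation.
V = 0 if R >= 6 else -4  [with R=0]  = -4

-4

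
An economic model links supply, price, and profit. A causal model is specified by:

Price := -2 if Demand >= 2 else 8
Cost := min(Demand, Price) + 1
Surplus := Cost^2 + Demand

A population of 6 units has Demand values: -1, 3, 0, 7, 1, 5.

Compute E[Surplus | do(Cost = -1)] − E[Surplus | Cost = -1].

-2.5

do(Cost=-1) breaks Cost's dependence on Demand. With Cost=-1 fixed, Surplus across the units is 0, 4, 1, 8, 2, 6, mean 3.5.
Observing Cost=-1 restricts to units where Cost's equation naturally yields -1: Demand ∈ {3, 7, 5}. In that subpopulation Surplus = 4, 8, 6, mean 6.
Difference = 3.5 − 6 = -2.5.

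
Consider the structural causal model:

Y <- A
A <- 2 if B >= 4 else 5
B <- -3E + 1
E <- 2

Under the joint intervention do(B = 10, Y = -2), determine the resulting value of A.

2

The joint intervention fixes B = 10, Y = -2, removing each variable's own equation.
A = 2 if B >= 4 else 5  [with B=10]  = 2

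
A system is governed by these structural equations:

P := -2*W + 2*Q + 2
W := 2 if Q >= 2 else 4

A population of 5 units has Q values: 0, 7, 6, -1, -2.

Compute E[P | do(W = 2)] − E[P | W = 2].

Every unit gets W=2 under the intervention. P values become -2, 12, 10, -4, -6; E[P|do(W=2)] = 2.
E[P|W=2] averages over only the 2 units with W=2 (Q = 7, 6): P = 12, 10, mean 11.
Difference = 2 − 11 = -9.

-9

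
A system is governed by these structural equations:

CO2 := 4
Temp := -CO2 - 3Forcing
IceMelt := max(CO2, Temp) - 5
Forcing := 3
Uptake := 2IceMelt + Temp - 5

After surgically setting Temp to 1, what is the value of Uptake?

-6

do(Temp=1) replaces the equation Temp := -CO2 - 3Forcing with the constant Temp = 1.
IceMelt = max(CO2, Temp) - 5  [with CO2=4, Temp=1]  = -1
Uptake = 2IceMelt + Temp - 5  [with IceMelt=-1, Temp=1]  = -6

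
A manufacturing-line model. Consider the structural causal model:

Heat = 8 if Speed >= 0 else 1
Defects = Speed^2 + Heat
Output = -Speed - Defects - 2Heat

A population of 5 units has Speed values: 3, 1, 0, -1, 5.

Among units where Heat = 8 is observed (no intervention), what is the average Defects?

E[Defects|Heat=8] averages over only the 4 units with Heat=8 (Speed = 3, 1, 0, 5): Defects = 17, 9, 8, 33, mean 16.75.

16.75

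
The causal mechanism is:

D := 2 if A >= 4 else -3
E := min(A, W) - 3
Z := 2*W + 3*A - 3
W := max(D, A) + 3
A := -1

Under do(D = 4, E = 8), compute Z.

8

Setting D = 4, E = 8 by intervention discards those variables' equations.
W = max(D, A) + 3  [with D=4, A=-1]  = 7
Z = 2*W + 3*A - 3  [with W=7, A=-1]  = 8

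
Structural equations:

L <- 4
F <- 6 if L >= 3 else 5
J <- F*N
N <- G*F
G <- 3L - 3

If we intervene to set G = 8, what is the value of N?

Under do(G=8), the mechanism G <- 3L - 3 is discarded; G is fixed at 8.
F = 6 if L >= 3 else 5  [with L=4]  = 6
N = G*F  [with G=8, F=6]  = 48

48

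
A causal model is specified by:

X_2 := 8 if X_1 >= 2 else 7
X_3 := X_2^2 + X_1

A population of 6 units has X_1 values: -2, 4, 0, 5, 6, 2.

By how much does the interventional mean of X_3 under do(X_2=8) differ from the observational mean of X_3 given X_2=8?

Every unit gets X_2=8 under the intervention. X_3 values become 62, 68, 64, 69, 70, 66; E[X_3|do(X_2=8)] = 66.5.
Conditioning on X_2=8 selects the 4 unit(s) with X_1 ∈ {4, 5, 6, 2}. Their X_3 values: 68, 69, 70, 66. Mean = 68.25.
Difference = 66.5 − 68.25 = -1.75.

-1.75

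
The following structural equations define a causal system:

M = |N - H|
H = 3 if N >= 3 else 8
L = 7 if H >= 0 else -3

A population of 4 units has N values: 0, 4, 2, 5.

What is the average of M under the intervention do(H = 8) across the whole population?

Every unit gets H=8 under the intervention. M values become 8, 4, 6, 3; E[M|do(H=8)] = 5.25.

5.25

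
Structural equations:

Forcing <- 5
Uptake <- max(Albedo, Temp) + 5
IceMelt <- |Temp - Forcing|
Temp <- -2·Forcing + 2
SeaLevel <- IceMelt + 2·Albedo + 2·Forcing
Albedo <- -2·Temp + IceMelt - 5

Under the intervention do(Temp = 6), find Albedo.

-16

Under do(Temp=6), the mechanism Temp <- -2·Forcing + 2 is discarded; Temp is fixed at 6.
IceMelt = |Temp - Forcing|  [with Temp=6, Forcing=5]  = 1
Albedo = -2·Temp + IceMelt - 5  [with Temp=6, IceMelt=1]  = -16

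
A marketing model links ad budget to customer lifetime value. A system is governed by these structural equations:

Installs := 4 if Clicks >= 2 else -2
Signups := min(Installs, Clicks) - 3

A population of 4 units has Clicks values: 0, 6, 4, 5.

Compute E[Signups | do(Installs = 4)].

do(Installs=4) breaks Installs's dependence on Clicks. With Installs=4 fixed, Signups across the units is -3, 1, 1, 1, mean 0.

0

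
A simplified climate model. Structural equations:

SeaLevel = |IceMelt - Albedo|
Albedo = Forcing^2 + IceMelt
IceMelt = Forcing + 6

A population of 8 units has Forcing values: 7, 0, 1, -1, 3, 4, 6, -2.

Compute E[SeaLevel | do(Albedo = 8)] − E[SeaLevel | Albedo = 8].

The intervention sets Albedo=8 in all 8 units regardless of Forcing. Recomputing SeaLevel per unit gives 5, 2, 1, 3, 1, 2, 4, 4; average 2.75.
Observing Albedo=8 restricts to units where Albedo's equation naturally yields 8: Forcing ∈ {1, -2}. In that subpopulation SeaLevel = 1, 4, mean 2.5.
Difference = 2.75 − 2.5 = 0.25.

0.25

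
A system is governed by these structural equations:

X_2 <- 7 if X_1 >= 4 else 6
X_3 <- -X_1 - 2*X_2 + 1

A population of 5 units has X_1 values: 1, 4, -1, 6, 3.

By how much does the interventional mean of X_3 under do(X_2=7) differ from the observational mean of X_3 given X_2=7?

Every unit gets X_2=7 under the intervention. X_3 values become -14, -17, -12, -19, -16; E[X_3|do(X_2=7)] = -15.6.
Conditioning on X_2=7 selects the 2 unit(s) with X_1 ∈ {4, 6}. Their X_3 values: -17, -19. Mean = -18.
Difference = -15.6 − (-18) = 2.4.

2.4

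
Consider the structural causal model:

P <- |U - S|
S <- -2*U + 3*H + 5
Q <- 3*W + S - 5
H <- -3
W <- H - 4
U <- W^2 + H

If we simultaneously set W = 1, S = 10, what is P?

The joint intervention fixes W = 1, S = 10, removing each variable's own equation.
U = W^2 + H  [with W=1, H=-3]  = -2
P = |U - S|  [with U=-2, S=10]  = 12

12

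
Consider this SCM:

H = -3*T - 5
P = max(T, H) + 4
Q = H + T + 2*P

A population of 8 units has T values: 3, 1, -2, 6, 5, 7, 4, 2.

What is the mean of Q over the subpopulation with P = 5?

6

E[Q|P=5] averages over only the 2 units with P=5 (T = 1, -2): Q = 3, 9, mean 6.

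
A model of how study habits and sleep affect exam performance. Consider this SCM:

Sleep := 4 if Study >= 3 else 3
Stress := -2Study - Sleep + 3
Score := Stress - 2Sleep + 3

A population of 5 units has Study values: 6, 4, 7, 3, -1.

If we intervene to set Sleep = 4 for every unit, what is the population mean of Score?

Every unit gets Sleep=4 under the intervention. Score values become -18, -14, -20, -12, -4; E[Score|do(Sleep=4)] = -13.6.

-13.6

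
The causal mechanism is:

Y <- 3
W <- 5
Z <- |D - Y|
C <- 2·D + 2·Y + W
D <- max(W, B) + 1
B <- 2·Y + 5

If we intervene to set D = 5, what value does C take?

21

Intervening sets D = 5 and removes its equation (D <- max(W, B) + 1).
C = 2·D + 2·Y + W  [with D=5, Y=3, W=5]  = 21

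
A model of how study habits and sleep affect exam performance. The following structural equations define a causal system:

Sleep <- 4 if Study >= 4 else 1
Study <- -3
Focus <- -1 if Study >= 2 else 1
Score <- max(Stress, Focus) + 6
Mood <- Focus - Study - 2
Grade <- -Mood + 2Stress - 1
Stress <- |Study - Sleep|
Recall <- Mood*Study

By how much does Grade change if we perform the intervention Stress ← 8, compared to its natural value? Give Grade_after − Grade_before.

The intervention breaks the incoming arrows to Stress: Stress <- |Study - Sleep| no longer applies, and Stress = 8.
Focus = -1 if Study >= 2 else 1  [with Study=-3]  = 1
Mood = Focus - Study - 2  [with Focus=1, Study=-3]  = 2
Grade = -Mood + 2Stress - 1  [with Mood=2, Stress=8]  = 13
Without intervention: Sleep = 4 if Study >= 4 else 1  [with Study=-3]  = 1; Stress = |Study - Sleep|  [with Study=-3, Sleep=1]  = 4; Focus = -1 if Study >= 2 else 1  [with Study=-3]  = 1; Mood = Focus - Study - 2  [with Focus=1, Study=-3]  = 2; Grade = -Mood + 2Stress - 1  [with Mood=2, Stress=4]  = 5.
Change = 13 − 5 = 8.

8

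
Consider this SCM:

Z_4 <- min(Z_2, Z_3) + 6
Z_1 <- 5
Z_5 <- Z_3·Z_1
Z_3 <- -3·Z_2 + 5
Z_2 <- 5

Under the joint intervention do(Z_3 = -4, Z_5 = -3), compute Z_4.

2

The joint intervention fixes Z_3 = -4, Z_5 = -3, removing each variable's own equation.
Z_4 = min(Z_2, Z_3) + 6  [with Z_2=5, Z_3=-4]  = 2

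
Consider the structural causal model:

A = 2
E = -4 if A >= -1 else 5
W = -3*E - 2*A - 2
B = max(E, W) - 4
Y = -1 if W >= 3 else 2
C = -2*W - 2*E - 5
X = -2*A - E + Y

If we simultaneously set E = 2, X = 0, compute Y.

2

Setting E = 2, X = 0 by intervention discards those variables' equations.
W = -3*E - 2*A - 2  [with E=2, A=2]  = -12
Y = -1 if W >= 3 else 2  [with W=-12]  = 2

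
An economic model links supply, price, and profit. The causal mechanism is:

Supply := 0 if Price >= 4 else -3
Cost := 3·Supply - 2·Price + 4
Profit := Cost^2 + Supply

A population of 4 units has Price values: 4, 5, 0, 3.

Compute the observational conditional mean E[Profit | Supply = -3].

70

Conditioning on Supply=-3 selects the 2 unit(s) with Price ∈ {0, 3}. Their Profit values: 22, 118. Mean = 70.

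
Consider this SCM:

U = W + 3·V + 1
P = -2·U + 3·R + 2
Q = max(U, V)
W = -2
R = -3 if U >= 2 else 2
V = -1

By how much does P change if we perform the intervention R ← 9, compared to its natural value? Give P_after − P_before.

21

Under do(R=9), the mechanism R = -3 if U >= 2 else 2 is discarded; R is fixed at 9.
U = W + 3·V + 1  [with W=-2, V=-1]  = -4
P = -2·U + 3·R + 2  [with U=-4, R=9]  = 37
Without intervention: U = W + 3·V + 1  [with W=-2, V=-1]  = -4; R = -3 if U >= 2 else 2  [with U=-4]  = 2; P = -2·U + 3·R + 2  [with U=-4, R=2]  = 16.
Change = 37 − 16 = 21.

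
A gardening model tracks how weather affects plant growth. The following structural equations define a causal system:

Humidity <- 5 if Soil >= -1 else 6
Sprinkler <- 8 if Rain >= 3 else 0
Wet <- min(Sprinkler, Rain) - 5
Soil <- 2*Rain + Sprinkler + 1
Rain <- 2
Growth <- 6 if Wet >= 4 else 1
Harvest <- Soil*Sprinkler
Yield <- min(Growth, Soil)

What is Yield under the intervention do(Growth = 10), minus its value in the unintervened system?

4

Under do(Growth=10), the mechanism Growth <- 6 if Wet >= 4 else 1 is discarded; Growth is fixed at 10.
Sprinkler = 8 if Rain >= 3 else 0  [with Rain=2]  = 0
Soil = 2*Rain + Sprinkler + 1  [with Rain=2, Sprinkler=0]  = 5
Yield = min(Growth, Soil)  [with Growth=10, Soil=5]  = 5
Without intervention: Sprinkler = 8 if Rain >= 3 else 0  [with Rain=2]  = 0; Soil = 2*Rain + Sprinkler + 1  [with Rain=2, Sprinkler=0]  = 5; Wet = min(Sprinkler, Rain) - 5  [with Sprinkler=0, Rain=2]  = -5; Growth = 6 if Wet >= 4 else 1  [with Wet=-5]  = 1; Yield = min(Growth, Soil)  [with Growth=1, Soil=5]  = 1.
Change = 5 − 1 = 4.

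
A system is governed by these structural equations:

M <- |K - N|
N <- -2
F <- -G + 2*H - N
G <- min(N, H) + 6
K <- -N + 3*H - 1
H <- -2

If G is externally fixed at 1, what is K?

-5

The intervention breaks the incoming arrows to G: G <- min(N, H) + 6 no longer applies, and G = 1.
K is not downstream of the intervention, so its value is determined by the original equations.
K = -N + 3*H - 1  [with N=-2, H=-2]  = -5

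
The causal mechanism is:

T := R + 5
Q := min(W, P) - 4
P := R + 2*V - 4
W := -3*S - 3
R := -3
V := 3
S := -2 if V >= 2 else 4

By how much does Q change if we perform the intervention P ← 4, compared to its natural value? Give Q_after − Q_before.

4

The intervention breaks the incoming arrows to P: P := R + 2*V - 4 no longer applies, and P = 4.
S = -2 if V >= 2 else 4  [with V=3]  = -2
W = -3*S - 3  [with S=-2]  = 3
Q = min(W, P) - 4  [with W=3, P=4]  = -1
Without intervention: S = -2 if V >= 2 else 4  [with V=3]  = -2; P = R + 2*V - 4  [with R=-3, V=3]  = -1; W = -3*S - 3  [with S=-2]  = 3; Q = min(W, P) - 4  [with W=3, P=-1]  = -5.
Change = -1 − (-5) = 4.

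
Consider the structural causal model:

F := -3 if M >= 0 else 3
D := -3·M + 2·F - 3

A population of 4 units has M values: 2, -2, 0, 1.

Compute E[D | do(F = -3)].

-9.75

do(F=-3) breaks F's dependence on M. With F=-3 fixed, D across the units is -15, -3, -9, -12, mean -9.75.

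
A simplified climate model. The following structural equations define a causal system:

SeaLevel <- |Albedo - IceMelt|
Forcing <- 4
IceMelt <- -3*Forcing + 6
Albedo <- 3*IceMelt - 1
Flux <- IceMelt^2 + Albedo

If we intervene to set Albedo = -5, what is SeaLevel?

The intervention breaks the incoming arrows to Albedo: Albedo <- 3*IceMelt - 1 no longer applies, and Albedo = -5.
IceMelt = -3*Forcing + 6  [with Forcing=4]  = -6
SeaLevel = |Albedo - IceMelt|  [with Albedo=-5, IceMelt=-6]  = 1

1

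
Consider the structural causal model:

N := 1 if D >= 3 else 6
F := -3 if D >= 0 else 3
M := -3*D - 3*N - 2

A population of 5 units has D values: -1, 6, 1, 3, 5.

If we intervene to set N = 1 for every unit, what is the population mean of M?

Every unit gets N=1 under the intervention. M values become -2, -23, -8, -14, -20; E[M|do(N=1)] = -13.4.

-13.4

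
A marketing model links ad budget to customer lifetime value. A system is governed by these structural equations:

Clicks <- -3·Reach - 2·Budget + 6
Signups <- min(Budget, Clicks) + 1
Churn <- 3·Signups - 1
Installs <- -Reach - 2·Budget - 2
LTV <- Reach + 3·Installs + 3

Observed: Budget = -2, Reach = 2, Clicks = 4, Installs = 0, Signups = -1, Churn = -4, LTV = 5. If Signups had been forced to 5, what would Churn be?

14

The intervention breaks the incoming arrows to Signups: Signups <- min(Budget, Clicks) + 1 no longer applies, and Signups = 5.
Churn = 3·Signups - 1  [with Signups=5]  = 14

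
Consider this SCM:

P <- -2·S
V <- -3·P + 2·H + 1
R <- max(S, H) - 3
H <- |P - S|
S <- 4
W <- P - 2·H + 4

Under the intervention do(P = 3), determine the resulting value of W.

5

Under do(P=3), the mechanism P <- -2·S is discarded; P is fixed at 3.
H = |P - S|  [with P=3, S=4]  = 1
W = P - 2·H + 4  [with P=3, H=1]  = 5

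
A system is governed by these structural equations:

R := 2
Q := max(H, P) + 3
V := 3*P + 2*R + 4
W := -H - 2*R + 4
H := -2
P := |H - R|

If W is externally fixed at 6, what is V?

The intervention breaks the incoming arrows to W: W := -H - 2*R + 4 no longer applies, and W = 6.
No directed path runs from W to V, so V keeps its natural value.
P = |H - R|  [with H=-2, R=2]  = 4
V = 3*P + 2*R + 4  [with P=4, R=2]  = 20

20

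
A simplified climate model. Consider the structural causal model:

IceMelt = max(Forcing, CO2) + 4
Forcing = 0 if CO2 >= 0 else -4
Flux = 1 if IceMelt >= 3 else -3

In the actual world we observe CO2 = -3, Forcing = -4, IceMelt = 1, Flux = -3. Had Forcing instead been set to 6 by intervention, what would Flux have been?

1

Under do(Forcing=6), the mechanism Forcing = 0 if CO2 >= 0 else -4 is discarded; Forcing is fixed at 6.
IceMelt = max(Forcing, CO2) + 4  [with Forcing=6, CO2=-3]  = 10
Flux = 1 if IceMelt >= 3 else -3  [with IceMelt=10]  = 1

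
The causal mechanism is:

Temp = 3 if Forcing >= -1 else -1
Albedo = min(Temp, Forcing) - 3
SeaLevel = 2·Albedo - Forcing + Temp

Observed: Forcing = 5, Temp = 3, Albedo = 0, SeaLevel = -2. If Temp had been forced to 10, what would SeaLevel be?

Under do(Temp=10), the mechanism Temp = 3 if Forcing >= -1 else -1 is discarded; Temp is fixed at 10.
Albedo = min(Temp, Forcing) - 3  [with Temp=10, Forcing=5]  = 2
SeaLevel = 2·Albedo - Forcing + Temp  [with Albedo=2, Forcing=5, Temp=10]  = 9

9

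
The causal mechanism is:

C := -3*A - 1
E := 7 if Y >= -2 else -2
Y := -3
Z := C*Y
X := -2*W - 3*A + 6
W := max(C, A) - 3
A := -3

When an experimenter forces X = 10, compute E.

-2

Intervening sets X = 10 and removes its equation (X := -2*W - 3*A + 6).
Since E is not a descendant of the intervened variable, it is unaffected.
E = 7 if Y >= -2 else -2  [with Y=-3]  = -2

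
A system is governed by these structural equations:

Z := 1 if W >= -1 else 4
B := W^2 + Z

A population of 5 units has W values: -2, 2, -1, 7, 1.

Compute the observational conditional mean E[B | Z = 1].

Observing Z=1 restricts to units where Z's equation naturally yields 1: W ∈ {2, -1, 7, 1}. In that subpopulation B = 5, 2, 50, 2, mean 14.75.

14.75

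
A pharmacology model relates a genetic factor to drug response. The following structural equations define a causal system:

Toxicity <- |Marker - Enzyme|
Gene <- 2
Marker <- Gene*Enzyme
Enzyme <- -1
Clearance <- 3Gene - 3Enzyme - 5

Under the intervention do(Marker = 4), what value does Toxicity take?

5

The intervention breaks the incoming arrows to Marker: Marker <- Gene*Enzyme no longer applies, and Marker = 4.
Toxicity = |Marker - Enzyme|  [with Marker=4, Enzyme=-1]  = 5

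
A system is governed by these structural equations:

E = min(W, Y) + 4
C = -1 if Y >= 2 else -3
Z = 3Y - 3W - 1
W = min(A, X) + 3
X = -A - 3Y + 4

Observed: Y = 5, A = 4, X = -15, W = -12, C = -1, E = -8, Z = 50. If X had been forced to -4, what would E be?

3

The intervention breaks the incoming arrows to X: X = -A - 3Y + 4 no longer applies, and X = -4.
W = min(A, X) + 3  [with A=4, X=-4]  = -1
E = min(W, Y) + 4  [with W=-1, Y=5]  = 3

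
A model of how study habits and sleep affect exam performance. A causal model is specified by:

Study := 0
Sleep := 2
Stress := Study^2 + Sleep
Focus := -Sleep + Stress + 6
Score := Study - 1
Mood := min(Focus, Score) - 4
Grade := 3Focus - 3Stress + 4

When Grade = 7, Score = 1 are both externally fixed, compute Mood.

-3

Setting Grade = 7, Score = 1 by intervention discards those variables' equations.
Stress = Study^2 + Sleep  [with Study=0, Sleep=2]  = 2
Focus = -Sleep + Stress + 6  [with Sleep=2, Stress=2]  = 6
Mood = min(Focus, Score) - 4  [with Focus=6, Score=1]  = -3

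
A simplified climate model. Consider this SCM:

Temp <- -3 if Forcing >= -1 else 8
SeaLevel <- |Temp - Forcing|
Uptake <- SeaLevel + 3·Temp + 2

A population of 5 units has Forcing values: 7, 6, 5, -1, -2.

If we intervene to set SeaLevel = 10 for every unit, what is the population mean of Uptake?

Under do(SeaLevel=10), SeaLevel's equation is replaced by SeaLevel=10 for every unit. Per-unit Uptake: 3, 3, 3, 3, 36. Mean = 9.6.

9.6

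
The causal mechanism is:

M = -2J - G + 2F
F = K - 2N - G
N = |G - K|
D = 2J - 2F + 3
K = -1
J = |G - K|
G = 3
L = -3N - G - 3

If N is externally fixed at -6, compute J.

4

do(N=-6) replaces the equation N = |G - K| with the constant N = -6.
J is not downstream of the intervention, so its value is determined by the original equations.
J = |G - K|  [with G=3, K=-1]  = 4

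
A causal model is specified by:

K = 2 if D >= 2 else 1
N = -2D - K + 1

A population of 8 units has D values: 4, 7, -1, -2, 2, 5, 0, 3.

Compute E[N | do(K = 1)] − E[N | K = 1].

Every unit gets K=1 under the intervention. N values become -8, -14, 2, 4, -4, -10, 0, -6; E[N|do(K=1)] = -4.5.
E[N|K=1] averages over only the 3 units with K=1 (D = -1, -2, 0): N = 2, 4, 0, mean 2.
Difference = -4.5 − 2 = -6.5.

-6.5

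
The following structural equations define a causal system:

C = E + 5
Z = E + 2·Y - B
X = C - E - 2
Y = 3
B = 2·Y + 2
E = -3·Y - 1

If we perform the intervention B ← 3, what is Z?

do(B=3) replaces the equation B = 2·Y + 2 with the constant B = 3.
E = -3·Y - 1  [with Y=3]  = -10
Z = E + 2·Y - B  [with E=-10, Y=3, B=3]  = -7

-7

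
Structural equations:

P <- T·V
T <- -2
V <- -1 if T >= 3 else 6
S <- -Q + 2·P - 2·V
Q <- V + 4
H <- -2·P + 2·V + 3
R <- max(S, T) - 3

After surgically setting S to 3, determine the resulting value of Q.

do(S=3) replaces the equation S <- -Q + 2·P - 2·V with the constant S = 3.
Since Q is not a descendant of the intervened variable, it is unaffected.
V = -1 if T >= 3 else 6  [with T=-2]  = 6
Q = V + 4  [with V=6]  = 10

10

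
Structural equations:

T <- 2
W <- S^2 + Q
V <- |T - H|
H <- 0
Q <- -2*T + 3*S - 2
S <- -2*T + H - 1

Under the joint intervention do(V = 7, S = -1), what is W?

Setting V = 7, S = -1 by intervention discards those variables' equations.
Q = -2*T + 3*S - 2  [with T=2, S=-1]  = -9
W = S^2 + Q  [with S=-1, Q=-9]  = -8

-8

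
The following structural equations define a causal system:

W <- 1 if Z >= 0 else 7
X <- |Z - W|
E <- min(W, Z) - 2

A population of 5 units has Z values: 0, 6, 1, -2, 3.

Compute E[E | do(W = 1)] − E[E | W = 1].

The intervention sets W=1 in all 5 units regardless of Z. Recomputing E per unit gives -2, -1, -1, -4, -1; average -1.8.
Conditioning on W=1 selects the 4 unit(s) with Z ∈ {0, 6, 1, 3}. Their E values: -2, -1, -1, -1. Mean = -1.25.
Difference = -1.8 − (-1.25) = -0.55.

-0.55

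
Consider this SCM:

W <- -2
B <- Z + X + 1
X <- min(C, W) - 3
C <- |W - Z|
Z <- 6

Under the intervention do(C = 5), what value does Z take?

Under do(C=5), the mechanism C <- |W - Z| is discarded; C is fixed at 5.
Z is not downstream of the intervention, so its value is determined by the original equations.

6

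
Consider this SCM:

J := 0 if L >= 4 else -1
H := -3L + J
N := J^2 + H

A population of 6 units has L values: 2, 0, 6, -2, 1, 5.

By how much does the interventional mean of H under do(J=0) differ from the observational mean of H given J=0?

10.5

The intervention sets J=0 in all 6 units regardless of L. Recomputing H per unit gives -6, 0, -18, 6, -3, -15; average -6.
Observing J=0 restricts to units where J's equation naturally yields 0: L ∈ {6, 5}. In that subpopulation H = -18, -15, mean -16.5.
Difference = -6 − (-16.5) = 10.5.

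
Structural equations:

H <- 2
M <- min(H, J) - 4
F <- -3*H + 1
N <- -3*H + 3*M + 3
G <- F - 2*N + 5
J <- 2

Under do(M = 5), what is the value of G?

-24

The intervention breaks the incoming arrows to M: M <- min(H, J) - 4 no longer applies, and M = 5.
N = -3*H + 3*M + 3  [with H=2, M=5]  = 12
F = -3*H + 1  [with H=2]  = -5
G = F - 2*N + 5  [with F=-5, N=12]  = -24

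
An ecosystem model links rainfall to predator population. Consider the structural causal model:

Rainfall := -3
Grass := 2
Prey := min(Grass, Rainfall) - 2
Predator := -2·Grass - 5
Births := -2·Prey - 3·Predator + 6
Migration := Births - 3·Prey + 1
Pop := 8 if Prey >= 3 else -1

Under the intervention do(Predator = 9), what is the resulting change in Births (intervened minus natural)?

-54

Intervening sets Predator = 9 and removes its equation (Predator := -2·Grass - 5).
Prey = min(Grass, Rainfall) - 2  [with Grass=2, Rainfall=-3]  = -5
Births = -2·Prey - 3·Predator + 6  [with Prey=-5, Predator=9]  = -11
Without intervention: Prey = min(Grass, Rainfall) - 2  [with Grass=2, Rainfall=-3]  = -5; Predator = -2·Grass - 5  [with Grass=2]  = -9; Births = -2·Prey - 3·Predator + 6  [with Prey=-5, Predator=-9]  = 43.
Change = -11 − 43 = -54.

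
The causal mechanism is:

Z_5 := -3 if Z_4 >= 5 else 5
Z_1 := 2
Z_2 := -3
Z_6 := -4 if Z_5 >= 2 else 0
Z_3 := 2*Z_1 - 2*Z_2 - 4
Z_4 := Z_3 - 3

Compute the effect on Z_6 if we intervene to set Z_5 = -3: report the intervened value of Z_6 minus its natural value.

4

The intervention breaks the incoming arrows to Z_5: Z_5 := -3 if Z_4 >= 5 else 5 no longer applies, and Z_5 = -3.
Z_6 = -4 if Z_5 >= 2 else 0  [with Z_5=-3]  = 0
Without intervention: Z_3 = 2*Z_1 - 2*Z_2 - 4  [with Z_1=2, Z_2=-3]  = 6; Z_4 = Z_3 - 3  [with Z_3=6]  = 3; Z_5 = -3 if Z_4 >= 5 else 5  [with Z_4=3]  = 5; Z_6 = -4 if Z_5 >= 2 else 0  [with Z_5=5]  = -4.
Change = 0 − (-4) = 4.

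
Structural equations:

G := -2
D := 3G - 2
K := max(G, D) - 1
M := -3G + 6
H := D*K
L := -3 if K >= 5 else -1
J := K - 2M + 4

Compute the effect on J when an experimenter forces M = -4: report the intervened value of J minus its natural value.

32

The intervention breaks the incoming arrows to M: M := -3G + 6 no longer applies, and M = -4.
D = 3G - 2  [with G=-2]  = -8
K = max(G, D) - 1  [with G=-2, D=-8]  = -3
J = K - 2M + 4  [with K=-3, M=-4]  = 9
Without intervention: D = 3G - 2  [with G=-2]  = -8; K = max(G, D) - 1  [with G=-2, D=-8]  = -3; M = -3G + 6  [with G=-2]  = 12; J = K - 2M + 4  [with K=-3, M=12]  = -23.
Change = 9 − (-23) = 32.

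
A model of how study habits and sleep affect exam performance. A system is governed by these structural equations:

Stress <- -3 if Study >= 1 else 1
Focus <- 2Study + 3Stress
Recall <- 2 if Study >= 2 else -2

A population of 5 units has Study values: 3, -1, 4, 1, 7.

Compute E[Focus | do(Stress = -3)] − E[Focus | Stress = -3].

-1.9

Under do(Stress=-3), Stress's equation is replaced by Stress=-3 for every unit. Per-unit Focus: -3, -11, -1, -7, 5. Mean = -3.4.
Observing Stress=-3 restricts to units where Stress's equation naturally yields -3: Study ∈ {3, 4, 1, 7}. In that subpopulation Focus = -3, -1, -7, 5, mean -1.5.
Difference = -3.4 − (-1.5) = -1.9.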